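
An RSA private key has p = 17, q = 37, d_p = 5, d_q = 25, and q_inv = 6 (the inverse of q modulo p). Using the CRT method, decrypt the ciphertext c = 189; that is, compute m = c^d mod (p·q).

m₁ = c^(d_p) mod p: c ≡ 2 (mod 17), and 2^5 mod 17 = 15.
m₂ = c^(d_q) mod q: c ≡ 4 (mod 37), and 4^25 mod 37 = 30.
h = q_inv·(m₁ − m₂) mod p = 6·(15 − 30) mod 17 = 12.
m = m₂ + h·q = 30 + 12·37 = 474.

474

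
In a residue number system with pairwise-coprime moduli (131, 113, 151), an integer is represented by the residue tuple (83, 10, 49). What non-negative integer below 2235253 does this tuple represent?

From x ≡ 83 (mod 131) write x = 83 + 131t. Substituting into x ≡ 10 (mod 113) gives 131t ≡ 40 (mod 113), and since 18⁻¹ ≡ 44 (mod 113), t ≡ 65. Hence x ≡ 83 + 131·65 = 8598 (mod 14803).
From x ≡ 8598 (mod 14803) write x = 8598 + 14803t. Substituting into x ≡ 49 (mod 151) gives 14803t ≡ 58 (mod 151), and since 5⁻¹ ≡ 121 (mod 151), t ≡ 72. Hence x ≡ 8598 + 14803·72 = 1074414 (mod 2235253).

1074414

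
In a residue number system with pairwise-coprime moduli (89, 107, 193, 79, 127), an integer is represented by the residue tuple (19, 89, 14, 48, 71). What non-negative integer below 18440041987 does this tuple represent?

Combine the congruences pairwise.
From x ≡ 19 (mod 89) write x = 19 + 89t. Substituting into x ≡ 89 (mod 107) gives 89t ≡ 70 (mod 107), and since 89⁻¹ ≡ 101 (mod 107), t ≡ 8. Hence x ≡ 19 + 89·8 = 731 (mod 9523).
From x ≡ 731 (mod 9523) write x = 731 + 9523t. Substituting into x ≡ 14 (mod 193) gives 9523t ≡ 55 (mod 193), and since 66⁻¹ ≡ 155 (mod 193), t ≡ 33. Hence x ≡ 731 + 9523·33 = 314990 (mod 1837939).
From x ≡ 314990 (mod 1837939) write x = 314990 + 1837939t. Substituting into x ≡ 48 (mod 79) gives 1837939t ≡ 31 (mod 79), and since 4⁻¹ ≡ 20 (mod 79), t ≡ 67. Hence x ≡ 314990 + 1837939·67 = 123456903 (mod 145197181).
From x ≡ 123456903 (mod 145197181) write x = 123456903 + 145197181t. Substituting into x ≡ 71 (mod 127) gives 145197181t ≡ 122 (mod 127), and since 113⁻¹ ≡ 9 (mod 127), t ≡ 82. Hence x ≡ 123456903 + 145197181·82 = 12029625745 (mod 18440041987).

12029625745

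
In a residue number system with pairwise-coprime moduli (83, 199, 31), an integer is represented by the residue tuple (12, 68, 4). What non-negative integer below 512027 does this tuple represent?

The moduli are pairwise coprime; N = 83·199·31 = 512027.
N/83 = 6169; 6169 ≡ 27 (mod 83); 27·40 ≡ 1, so inverse 40.
N/199 = 2573; 2573 ≡ 185 (mod 199); 185·71 ≡ 1, so inverse 71.
N/31 = 16517; 16517 ≡ 25 (mod 31); 25·5 ≡ 1, so inverse 5.
x ≡ 12·6169·40 + 68·2573·71 + 4·16517·5 = 15713904.
15713904 mod 512027 = 353094.

353094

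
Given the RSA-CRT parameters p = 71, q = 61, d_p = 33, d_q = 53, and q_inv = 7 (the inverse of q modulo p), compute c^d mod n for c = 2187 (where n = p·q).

m₁ = c^(d_p) mod p: c ≡ 57 (mod 71), and 57^33 mod 71 = 25.
m₂ = c^(d_q) mod q: c ≡ 52 (mod 61), and 52^53 mod 61 = 3.
h = q_inv·(m₁ − m₂) mod p = 7·(25 − 3) mod 71 = 12.
m = m₂ + h·q = 3 + 12·61 = 735.

735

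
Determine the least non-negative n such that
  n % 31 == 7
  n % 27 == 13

From n ≡ 7 (mod 31) write n = 7 + 31t. Substituting into n ≡ 13 (mod 27) gives 31t ≡ 6 (mod 27), and since 4⁻¹ ≡ 7 (mod 27), t ≡ 15. Hence n ≡ 7 + 31·15 = 472 (mod 837).

472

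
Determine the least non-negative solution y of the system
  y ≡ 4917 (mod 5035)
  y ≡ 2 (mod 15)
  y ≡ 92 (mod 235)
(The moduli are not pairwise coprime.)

649397

gcd(5035, 15) = 5 and 5 | (2 − 4917), so the pair is consistent; merging gives y ≡ 14987 (mod 15105), where 15105 = lcm(5035, 15).
gcd(15105, 235) = 5 and 5 | (92 − 14987), so the pair is consistent; merging gives y ≡ 649397 (mod 709935), where 709935 = lcm(15105, 235).
The solution is unique modulo lcm(5035, 15, 235) = 709935.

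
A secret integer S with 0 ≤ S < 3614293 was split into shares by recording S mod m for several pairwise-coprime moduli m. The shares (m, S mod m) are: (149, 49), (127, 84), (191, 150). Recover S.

The moduli are pairwise coprime; N = 149·127·191 = 3614293.
N/149 = 24257; 24257 ≡ 119 (mod 149); 119·144 ≡ 1, so inverse 144.
N/127 = 28459; 28459 ≡ 11 (mod 127); 11·104 ≡ 1, so inverse 104.
N/191 = 18923; 18923 ≡ 14 (mod 191); 14·41 ≡ 1, so inverse 41.
S ≡ 49·24257·144 + 84·28459·104 + 150·18923·41 = 536151666.
536151666 mod 3614293 = 1236302.

1236302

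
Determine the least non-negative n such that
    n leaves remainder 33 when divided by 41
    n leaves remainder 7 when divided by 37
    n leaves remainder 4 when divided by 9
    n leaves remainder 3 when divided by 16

Combine the congruences pairwise.
From n ≡ 33 (mod 41) write n = 33 + 41t. Substituting into n ≡ 7 (mod 37) gives 41t ≡ 11 (mod 37), and since 4⁻¹ ≡ 28 (mod 37), t ≡ 12. Hence n ≡ 33 + 41·12 = 525 (mod 1517).
From n ≡ 525 (mod 1517) write n = 525 + 1517t. Substituting into n ≡ 4 (mod 9) gives 1517t ≡ 1 (mod 9), and since 5⁻¹ ≡ 2 (mod 9), t ≡ 2. Hence n ≡ 525 + 1517·2 = 3559 (mod 13653).
From n ≡ 3559 (mod 13653) write n = 3559 + 13653t. Substituting into n ≡ 3 (mod 16) gives 13653t ≡ 12 (mod 16), and since 5⁻¹ ≡ 13 (mod 16), t ≡ 12. Hence n ≡ 3559 + 13653·12 = 167395 (mod 218448).

167395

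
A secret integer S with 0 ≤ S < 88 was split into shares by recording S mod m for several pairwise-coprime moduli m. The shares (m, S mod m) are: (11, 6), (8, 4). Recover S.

From S ≡ 6 (mod 11) write S = 6 + 11t. Substituting into S ≡ 4 (mod 8) gives 11t ≡ 6 (mod 8), and since 3⁻¹ ≡ 3 (mod 8), t ≡ 2. Hence S ≡ 6 + 11·2 = 28 (mod 88).

28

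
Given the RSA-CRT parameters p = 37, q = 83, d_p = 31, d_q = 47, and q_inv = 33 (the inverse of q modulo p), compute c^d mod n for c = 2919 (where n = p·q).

1884

m₁ = c^(d_p) mod p: c ≡ 33 (mod 37), and 33^31 mod 37 = 34.
m₂ = c^(d_q) mod q: c ≡ 14 (mod 83), and 14^47 mod 83 = 58.
h = q_inv·(m₁ − m₂) mod p = 33·(34 − 58) mod 37 = 22.
m = m₂ + h·q = 58 + 22·83 = 1884.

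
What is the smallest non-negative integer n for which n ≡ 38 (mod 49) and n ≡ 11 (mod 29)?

185

From n ≡ 38 (mod 49) write n = 38 + 49t. Substituting into n ≡ 11 (mod 29) gives 49t ≡ 2 (mod 29), and since 20⁻¹ ≡ 16 (mod 29), t ≡ 3. Hence n ≡ 38 + 49·3 = 185 (mod 1421).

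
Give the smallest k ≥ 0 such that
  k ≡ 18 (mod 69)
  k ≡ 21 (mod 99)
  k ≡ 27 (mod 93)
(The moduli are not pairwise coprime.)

67638

gcd(69, 99) = 3 and 3 | (21 − 18), so the pair is consistent; merging gives k ≡ 1605 (mod 2277), where 2277 = lcm(69, 99).
gcd(2277, 93) = 3 and 3 | (27 − 1605), so the pair is consistent; merging gives k ≡ 67638 (mod 70587), where 70587 = lcm(2277, 93).
The solution is unique modulo lcm(69, 99, 93) = 70587.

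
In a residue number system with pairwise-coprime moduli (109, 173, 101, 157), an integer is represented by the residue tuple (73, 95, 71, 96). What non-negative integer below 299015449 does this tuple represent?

281624027

Combine the congruences pairwise.
From x ≡ 73 (mod 109) write x = 73 + 109t. Substituting into x ≡ 95 (mod 173) gives 109t ≡ 22 (mod 173), and since 109⁻¹ ≡ 100 (mod 173), t ≡ 124. Hence x ≡ 73 + 109·124 = 13589 (mod 18857).
From x ≡ 13589 (mod 18857) write x = 13589 + 18857t. Substituting into x ≡ 71 (mod 101) gives 18857t ≡ 16 (mod 101), and since 71⁻¹ ≡ 37 (mod 101), t ≡ 87. Hence x ≡ 13589 + 18857·87 = 1654148 (mod 1904557).
From x ≡ 1654148 (mod 1904557) write x = 1654148 + 1904557t. Substituting into x ≡ 96 (mod 157) gives 1904557t ≡ 100 (mod 157), and since 147⁻¹ ≡ 47 (mod 157), t ≡ 147. Hence x ≡ 1654148 + 1904557·147 = 281624027 (mod 299015449).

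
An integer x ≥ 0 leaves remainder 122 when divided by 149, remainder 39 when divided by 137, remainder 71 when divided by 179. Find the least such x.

2072712

The moduli are pairwise coprime; N = 149·137·179 = 3653927.
N/149 = 24523; 24523 ≡ 87 (mod 149); 87·12 ≡ 1, so inverse 12.
N/137 = 26671; 26671 ≡ 93 (mod 137); 93·28 ≡ 1, so inverse 28.
N/179 = 20413; 20413 ≡ 7 (mod 179); 7·128 ≡ 1, so inverse 128.
x ≡ 122·24523·12 + 39·26671·28 + 71·20413·128 = 250539748.
250539748 mod 3653927 = 2072712.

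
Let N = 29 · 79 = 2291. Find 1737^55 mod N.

Mod 29: 1737 ≡ 26; by Fermat, exponent reduces to 55 mod 28 = 27; 26^27 ≡ 19 (mod 29).
Mod 79: 1737 ≡ 78; 78^55 ≡ 78 (mod 79).
Combine by CRT: x ≡ 19 (mod 29), x ≡ 78 (mod 79) ⇒ x ≡ 947 (mod 2291).

947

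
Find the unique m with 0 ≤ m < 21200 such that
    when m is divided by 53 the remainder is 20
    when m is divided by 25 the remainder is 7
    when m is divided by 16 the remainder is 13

From m ≡ 20 (mod 53) write m = 20 + 53t. Substituting into m ≡ 7 (mod 25) gives 53t ≡ 12 (mod 25), and since 3⁻¹ ≡ 17 (mod 25), t ≡ 4. Hence m ≡ 20 + 53·4 = 232 (mod 1325).
From m ≡ 232 (mod 1325) write m = 232 + 1325t. Substituting into m ≡ 13 (mod 16) gives 1325t ≡ 5 (mod 16), and since 13⁻¹ ≡ 5 (mod 16), t ≡ 9. Hence m ≡ 232 + 1325·9 = 12157 (mod 21200).

12157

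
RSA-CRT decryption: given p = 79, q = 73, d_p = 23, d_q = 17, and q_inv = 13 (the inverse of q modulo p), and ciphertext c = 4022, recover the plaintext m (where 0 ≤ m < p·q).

m₁ = c^(d_p) mod p: c ≡ 72 (mod 79), and 72^23 mod 79 = 36.
m₂ = c^(d_q) mod q: c ≡ 7 (mod 73), and 7^17 mod 73 = 56.
h = q_inv·(m₁ − m₂) mod p = 13·(36 − 56) mod 79 = 56.
m = m₂ + h·q = 56 + 56·73 = 4144.

4144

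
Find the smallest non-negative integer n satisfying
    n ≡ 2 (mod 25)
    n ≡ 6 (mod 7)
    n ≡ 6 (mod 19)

The moduli are pairwise coprime; M = 25·7·19 = 3325.
M/25 = 133; 133 ≡ 8 (mod 25); 8·22 ≡ 1, so inverse 22.
M/7 = 475; 475 ≡ 6 (mod 7); 6·6 ≡ 1, so inverse 6.
M/19 = 175; 175 ≡ 4 (mod 19); 4·5 ≡ 1, so inverse 5.
n ≡ 2·133·22 + 6·475·6 + 6·175·5 = 28202.
28202 mod 3325 = 1602.

1602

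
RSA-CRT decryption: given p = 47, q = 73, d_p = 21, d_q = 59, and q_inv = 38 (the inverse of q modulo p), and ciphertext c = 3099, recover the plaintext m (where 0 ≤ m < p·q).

1577

m₁ = c^(d_p) mod p: c ≡ 44 (mod 47), and 44^21 mod 47 = 26.
m₂ = c^(d_q) mod q: c ≡ 33 (mod 73), and 33^59 mod 73 = 44.
h = q_inv·(m₁ − m₂) mod p = 38·(26 − 44) mod 47 = 21.
m = m₂ + h·q = 44 + 21·73 = 1577.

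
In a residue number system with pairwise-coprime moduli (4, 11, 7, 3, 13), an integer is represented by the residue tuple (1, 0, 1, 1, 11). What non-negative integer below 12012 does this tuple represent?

4873

The moduli are pairwise coprime; N = 4·11·7·3·13 = 12012.
N/4 = 3003; 3003 ≡ 3 (mod 4); 3·3 ≡ 1, so inverse 3.
N/11 = 1092; 1092 ≡ 3 (mod 11); 3·4 ≡ 1, so inverse 4.
N/7 = 1716; 1716 ≡ 1 (mod 7), inverse 1.
N/3 = 4004; 4004 ≡ 2 (mod 3); 2·2 ≡ 1, so inverse 2.
N/13 = 924; 924 ≡ 1 (mod 13), inverse 1.
x ≡ 1·3003·3 + 0·1092·4 + 1·1716·1 + 1·4004·2 + 11·924·1 = 28897.
28897 mod 12012 = 4873.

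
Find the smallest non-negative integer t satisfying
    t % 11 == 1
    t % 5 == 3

From t ≡ 1 (mod 11) write t = 1 + 11s. Substituting into t ≡ 3 (mod 5) gives 11s ≡ 2 (mod 5), and since 1⁻¹ ≡ 1 (mod 5), s ≡ 2. Hence t ≡ 1 + 11·2 = 23 (mod 55).

23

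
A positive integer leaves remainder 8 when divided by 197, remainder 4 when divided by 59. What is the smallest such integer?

9267

From x ≡ 8 (mod 197) write x = 8 + 197t. Substituting into x ≡ 4 (mod 59) gives 197t ≡ 55 (mod 59), and since 20⁻¹ ≡ 3 (mod 59), t ≡ 47. Hence x ≡ 8 + 197·47 = 9267 (mod 11623).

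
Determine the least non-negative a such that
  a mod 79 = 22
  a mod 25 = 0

575

From a ≡ 22 (mod 79) write a = 22 + 79t. Substituting into a ≡ 0 (mod 25) gives 79t ≡ 3 (mod 25), and since 4⁻¹ ≡ 19 (mod 25), t ≡ 7. Hence a ≡ 22 + 79·7 = 575 (mod 1975).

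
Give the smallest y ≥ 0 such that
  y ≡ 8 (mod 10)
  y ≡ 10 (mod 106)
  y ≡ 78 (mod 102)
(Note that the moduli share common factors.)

7218

Combine the congruences pairwise.
gcd(10, 106) = 2 and 2 | (10 − 8), so the pair is consistent; merging gives y ≡ 328 (mod 530), where 530 = lcm(10, 106).
gcd(530, 102) = 2 and 2 | (78 − 328), so the pair is consistent; merging gives y ≡ 7218 (mod 27030), where 27030 = lcm(530, 102).
The solution is unique modulo lcm(10, 106, 102) = 27030.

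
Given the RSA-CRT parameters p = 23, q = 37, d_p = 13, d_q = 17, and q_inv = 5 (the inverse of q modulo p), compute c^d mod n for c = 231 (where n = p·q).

70

m₁ = c^(d_p) mod p: c ≡ 1 (mod 23), and 1^13 mod 23 = 1.
m₂ = c^(d_q) mod q: c ≡ 9 (mod 37), and 9^17 mod 37 = 33.
h = q_inv·(m₁ − m₂) mod p = 5·(1 − 33) mod 23 = 1.
m = m₂ + h·q = 33 + 1·37 = 70.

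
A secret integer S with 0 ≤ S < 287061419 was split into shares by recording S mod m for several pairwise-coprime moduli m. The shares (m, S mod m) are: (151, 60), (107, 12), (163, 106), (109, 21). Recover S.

4647236

Combine the congruences pairwise.
From S ≡ 60 (mod 151) write S = 60 + 151t. Substituting into S ≡ 12 (mod 107) gives 151t ≡ 59 (mod 107), and since 44⁻¹ ≡ 90 (mod 107), t ≡ 67. Hence S ≡ 60 + 151·67 = 10177 (mod 16157).
From S ≡ 10177 (mod 16157) write S = 10177 + 16157t. Substituting into S ≡ 106 (mod 163) gives 16157t ≡ 35 (mod 163), and since 20⁻¹ ≡ 106 (mod 163), t ≡ 124. Hence S ≡ 10177 + 16157·124 = 2013645 (mod 2633591).
From S ≡ 2013645 (mod 2633591) write S = 2013645 + 2633591t. Substituting into S ≡ 21 (mod 109) gives 2633591t ≡ 42 (mod 109), and since 42⁻¹ ≡ 13 (mod 109), t ≡ 1. Hence S ≡ 2013645 + 2633591·1 = 4647236 (mod 287061419).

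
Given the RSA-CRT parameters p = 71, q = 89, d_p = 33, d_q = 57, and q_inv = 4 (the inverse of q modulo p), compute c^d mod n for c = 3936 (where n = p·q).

3933

m₁ = c^(d_p) mod p: c ≡ 31 (mod 71), and 31^33 mod 71 = 28.
m₂ = c^(d_q) mod q: c ≡ 20 (mod 89), and 20^57 mod 89 = 17.
h = q_inv·(m₁ − m₂) mod p = 4·(28 − 17) mod 71 = 44.
m = m₂ + h·q = 17 + 44·89 = 3933.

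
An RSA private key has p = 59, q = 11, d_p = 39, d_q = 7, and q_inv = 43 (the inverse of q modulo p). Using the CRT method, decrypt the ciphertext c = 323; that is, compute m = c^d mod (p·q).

258

m₁ = c^(d_p) mod p: c ≡ 28 (mod 59), and 28^39 mod 59 = 22.
m₂ = c^(d_q) mod q: c ≡ 4 (mod 11), and 4^7 mod 11 = 5.
h = q_inv·(m₁ − m₂) mod p = 43·(22 − 5) mod 59 = 23.
m = m₂ + h·q = 5 + 23·11 = 258.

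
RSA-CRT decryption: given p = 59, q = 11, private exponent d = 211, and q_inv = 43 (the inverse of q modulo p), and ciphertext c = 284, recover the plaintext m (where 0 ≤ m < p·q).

317

d_p = d mod (p−1) = 211 mod 58 = 37; d_q = d mod (q−1) = 1.
m₁ = c^(d_p) mod p: c ≡ 48 (mod 59), and 48^37 mod 59 = 22.
m₂ = c^(d_q) mod q: c ≡ 9 (mod 11), and 9^1 mod 11 = 9.
h = q_inv·(m₁ − m₂) mod p = 43·(22 − 9) mod 59 = 28.
m = m₂ + h·q = 9 + 28·11 = 317.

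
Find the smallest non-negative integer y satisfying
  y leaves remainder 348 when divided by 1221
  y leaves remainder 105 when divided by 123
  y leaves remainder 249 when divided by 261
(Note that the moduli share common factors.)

Combine the congruences pairwise.
gcd(1221, 123) = 3 and 3 | (105 − 348), so the pair is consistent; merging gives y ≡ 33315 (mod 50061), where 50061 = lcm(1221, 123).
gcd(50061, 261) = 3 and 3 | (249 − 33315), so the pair is consistent; merging gives y ≡ 1234779 (mod 4355307), where 4355307 = lcm(50061, 261).
The solution is unique modulo lcm(1221, 123, 261) = 4355307.

1234779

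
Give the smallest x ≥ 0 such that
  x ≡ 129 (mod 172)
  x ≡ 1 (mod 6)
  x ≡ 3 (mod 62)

gcd(172, 6) = 2 and 2 | (1 − 129), so the pair is consistent; merging gives x ≡ 301 (mod 516), where 516 = lcm(172, 6).
gcd(516, 62) = 2 and 2 | (3 − 301), so the pair is consistent; merging gives x ≡ 7009 (mod 15996), where 15996 = lcm(516, 62).
The solution is unique modulo lcm(172, 6, 62) = 15996.

7009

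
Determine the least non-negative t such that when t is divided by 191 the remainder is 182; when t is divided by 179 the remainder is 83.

24248

Combine the congruences pairwise.
From t ≡ 182 (mod 191) write t = 182 + 191s. Substituting into t ≡ 83 (mod 179) gives 191s ≡ 80 (mod 179), and since 12⁻¹ ≡ 15 (mod 179), s ≡ 126. Hence t ≡ 182 + 191·126 = 24248 (mod 34189).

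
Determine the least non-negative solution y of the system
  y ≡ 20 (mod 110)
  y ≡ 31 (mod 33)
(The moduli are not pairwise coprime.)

gcd(110, 33) = 11 and 11 | (31 − 20), so the pair is consistent; merging gives y ≡ 130 (mod 330), where 330 = lcm(110, 33).
The solution is unique modulo lcm(110, 33) = 330.

130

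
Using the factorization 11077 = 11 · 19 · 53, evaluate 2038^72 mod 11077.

6290

Mod 11: 2038 ≡ 3; by Fermat, exponent reduces to 72 mod 10 = 2; 3^2 ≡ 9 (mod 11).
Mod 19: 2038 ≡ 5; since 18 | 72, by Fermat 5^72 ≡ 1 (mod 19).
Mod 53: 2038 ≡ 24; by Fermat, exponent reduces to 72 mod 52 = 20; 24^20 ≡ 36 (mod 53).
Combine by CRT: x ≡ 9 (mod 11), x ≡ 1 (mod 19), x ≡ 36 (mod 53) ⇒ x ≡ 6290 (mod 11077).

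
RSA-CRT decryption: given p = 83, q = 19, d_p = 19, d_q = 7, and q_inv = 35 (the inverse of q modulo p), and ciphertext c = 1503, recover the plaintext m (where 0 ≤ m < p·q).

m₁ = c^(d_p) mod p: c ≡ 9 (mod 83), and 9^19 mod 83 = 40.
m₂ = c^(d_q) mod q: c ≡ 2 (mod 19), and 2^7 mod 19 = 14.
h = q_inv·(m₁ − m₂) mod p = 35·(40 − 14) mod 83 = 80.
m = m₂ + h·q = 14 + 80·19 = 1534.

1534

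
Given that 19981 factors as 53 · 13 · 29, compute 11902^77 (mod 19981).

Mod 53: 11902 ≡ 30; by Fermat, exponent reduces to 77 mod 52 = 25; 30^25 ≡ 30 (mod 53).
Mod 13: 11902 ≡ 7; by Fermat, exponent reduces to 77 mod 12 = 5; 7^5 ≡ 11 (mod 13).
Mod 29: 11902 ≡ 12; by Fermat, exponent reduces to 77 mod 28 = 21; 12^21 ≡ 12 (mod 29).
Combine by CRT: x ≡ 30 (mod 53), x ≡ 11 (mod 13), x ≡ 12 (mod 29) ⇒ x ≡ 7291 (mod 19981).

7291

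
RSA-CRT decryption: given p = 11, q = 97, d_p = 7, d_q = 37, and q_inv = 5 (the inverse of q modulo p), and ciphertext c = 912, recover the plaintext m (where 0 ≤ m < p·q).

m₁ = c^(d_p) mod p: c ≡ 10 (mod 11), and 10^7 mod 11 = 10.
m₂ = c^(d_q) mod q: c ≡ 39 (mod 97), and 39^37 mod 97 = 26.
h = q_inv·(m₁ − m₂) mod p = 5·(10 − 26) mod 11 = 8.
m = m₂ + h·q = 26 + 8·97 = 802.

802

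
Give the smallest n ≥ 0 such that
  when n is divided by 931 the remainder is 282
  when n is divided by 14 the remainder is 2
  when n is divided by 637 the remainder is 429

Combine the congruences pairwise.
gcd(931, 14) = 7 and 7 | (2 − 282), so the pair is consistent; merging gives n ≡ 282 (mod 1862), where 1862 = lcm(931, 14).
gcd(1862, 637) = 49 and 49 | (429 − 282), so the pair is consistent; merging gives n ≡ 18902 (mod 24206), where 24206 = lcm(1862, 637).
The solution is unique modulo lcm(931, 14, 637) = 24206.

18902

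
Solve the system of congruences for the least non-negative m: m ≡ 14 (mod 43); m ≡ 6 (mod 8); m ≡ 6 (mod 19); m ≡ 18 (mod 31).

The moduli are pairwise coprime; N = 43·8·19·31 = 202616.
N/43 = 4712; 4712 ≡ 25 (mod 43); 25·31 ≡ 1, so inverse 31.
N/8 = 25327; 25327 ≡ 7 (mod 8); 7·7 ≡ 1, so inverse 7.
N/19 = 10664; 10664 ≡ 5 (mod 19); 5·4 ≡ 1, so inverse 4.
N/31 = 6536; 6536 ≡ 26 (mod 31); 26·6 ≡ 1, so inverse 6.
m ≡ 14·4712·31 + 6·25327·7 + 6·10664·4 + 18·6536·6 = 4070566.
4070566 mod 202616 = 18246.

18246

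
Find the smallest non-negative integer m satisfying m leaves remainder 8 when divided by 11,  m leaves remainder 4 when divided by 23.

96

From m ≡ 8 (mod 11) write m = 8 + 11t. Substituting into m ≡ 4 (mod 23) gives 11t ≡ 19 (mod 23), and since 11⁻¹ ≡ 21 (mod 23), t ≡ 8. Hence m ≡ 8 + 11·8 = 96 (mod 253).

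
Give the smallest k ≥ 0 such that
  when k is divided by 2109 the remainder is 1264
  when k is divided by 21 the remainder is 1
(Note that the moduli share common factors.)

gcd(2109, 21) = 3 and 3 | (1 − 1264), so the pair is consistent; merging gives k ≡ 5482 (mod 14763), where 14763 = lcm(2109, 21).
The solution is unique modulo lcm(2109, 21) = 14763.

5482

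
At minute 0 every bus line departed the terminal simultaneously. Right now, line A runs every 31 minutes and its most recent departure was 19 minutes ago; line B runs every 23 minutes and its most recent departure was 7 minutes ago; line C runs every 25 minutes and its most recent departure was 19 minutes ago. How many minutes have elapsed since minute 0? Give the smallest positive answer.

3894

Combine the congruences pairwise.
From t ≡ 19 (mod 31) write t = 19 + 31s. Substituting into t ≡ 7 (mod 23) gives 31s ≡ 11 (mod 23), and since 8⁻¹ ≡ 3 (mod 23), s ≡ 10. Hence t ≡ 19 + 31·10 = 329 (mod 713).
From t ≡ 329 (mod 713) write t = 329 + 713s. Substituting into t ≡ 19 (mod 25) gives 713s ≡ 15 (mod 25), and since 13⁻¹ ≡ 2 (mod 25), s ≡ 5. Hence t ≡ 329 + 713·5 = 3894 (mod 17825).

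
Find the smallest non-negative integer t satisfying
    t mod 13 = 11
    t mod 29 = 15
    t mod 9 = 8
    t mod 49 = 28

25361

The moduli are pairwise coprime; N = 13·29·9·49 = 166257.
N/13 = 12789; 12789 ≡ 10 (mod 13); 10·4 ≡ 1, so inverse 4.
N/29 = 5733; 5733 ≡ 20 (mod 29); 20·16 ≡ 1, so inverse 16.
N/9 = 18473; 18473 ≡ 5 (mod 9); 5·2 ≡ 1, so inverse 2.
N/49 = 3393; 3393 ≡ 12 (mod 49); 12·45 ≡ 1, so inverse 45.
t ≡ 11·12789·4 + 15·5733·16 + 8·18473·2 + 28·3393·45 = 6509384.
6509384 mod 166257 = 25361.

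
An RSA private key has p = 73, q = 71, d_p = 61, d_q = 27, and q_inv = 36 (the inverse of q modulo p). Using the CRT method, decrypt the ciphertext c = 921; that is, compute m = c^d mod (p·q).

1027

m₁ = c^(d_p) mod p: c ≡ 45 (mod 73), and 45^61 mod 73 = 5.
m₂ = c^(d_q) mod q: c ≡ 69 (mod 71), and 69^27 mod 71 = 33.
h = q_inv·(m₁ − m₂) mod p = 36·(5 − 33) mod 73 = 14.
m = m₂ + h·q = 33 + 14·71 = 1027.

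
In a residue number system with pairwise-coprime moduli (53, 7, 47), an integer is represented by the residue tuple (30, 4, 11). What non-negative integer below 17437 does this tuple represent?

The moduli are pairwise coprime; N = 53·7·47 = 17437.
N/53 = 329; 329 ≡ 11 (mod 53); 11·29 ≡ 1, so inverse 29.
N/7 = 2491; 2491 ≡ 6 (mod 7); 6·6 ≡ 1, so inverse 6.
N/47 = 371; 371 ≡ 42 (mod 47); 42·28 ≡ 1, so inverse 28.
x ≡ 30·329·29 + 4·2491·6 + 11·371·28 = 460282.
460282 mod 17437 = 6920.

6920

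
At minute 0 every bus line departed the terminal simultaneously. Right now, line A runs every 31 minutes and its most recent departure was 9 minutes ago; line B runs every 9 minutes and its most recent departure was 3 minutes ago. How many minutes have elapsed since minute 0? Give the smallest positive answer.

Combine the congruences pairwise.
From t ≡ 9 (mod 31) write t = 9 + 31s. Substituting into t ≡ 3 (mod 9) gives 31s ≡ 3 (mod 9), and since 4⁻¹ ≡ 7 (mod 9), s ≡ 3. Hence t ≡ 9 + 31·3 = 102 (mod 279).

102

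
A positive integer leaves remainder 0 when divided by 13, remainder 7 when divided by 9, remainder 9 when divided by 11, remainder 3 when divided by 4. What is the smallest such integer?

From a ≡ 0 (mod 13) write a = 0 + 13t. Substituting into a ≡ 7 (mod 9) gives 13t ≡ 7 (mod 9), and since 4⁻¹ ≡ 7 (mod 9), t ≡ 4. Hence a ≡ 0 + 13·4 = 52 (mod 117).
From a ≡ 52 (mod 117) write a = 52 + 117t. Substituting into a ≡ 9 (mod 11) gives 117t ≡ 1 (mod 11), and since 7⁻¹ ≡ 8 (mod 11), t ≡ 8. Hence a ≡ 52 + 117·8 = 988 (mod 1287).
From a ≡ 988 (mod 1287) write a = 988 + 1287t. Substituting into a ≡ 3 (mod 4) gives 1287t ≡ 3 (mod 4), and since 3⁻¹ ≡ 3 (mod 4), t ≡ 1. Hence a ≡ 988 + 1287·1 = 2275 (mod 5148).

2275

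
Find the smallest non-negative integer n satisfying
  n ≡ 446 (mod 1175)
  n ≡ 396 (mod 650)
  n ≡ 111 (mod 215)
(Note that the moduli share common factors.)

gcd(1175, 650) = 25 and 25 | (396 − 446), so the pair is consistent; merging gives n ≡ 19246 (mod 30550), where 30550 = lcm(1175, 650).
gcd(30550, 215) = 5 and 5 | (111 − 19246), so the pair is consistent; merging gives n ≡ 19246 (mod 1313650), where 1313650 = lcm(30550, 215).
The solution is unique modulo lcm(1175, 650, 215) = 1313650.

19246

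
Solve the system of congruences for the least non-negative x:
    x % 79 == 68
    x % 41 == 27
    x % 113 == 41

The moduli are pairwise coprime; N = 79·41·113 = 366007.
N/79 = 4633; 4633 ≡ 51 (mod 79); 51·31 ≡ 1, so inverse 31.
N/41 = 8927; 8927 ≡ 30 (mod 41); 30·26 ≡ 1, so inverse 26.
N/113 = 3239; 3239 ≡ 75 (mod 113); 75·110 ≡ 1, so inverse 110.
x ≡ 68·4633·31 + 27·8927·26 + 41·3239·110 = 30641008.
30641008 mod 366007 = 262427.

262427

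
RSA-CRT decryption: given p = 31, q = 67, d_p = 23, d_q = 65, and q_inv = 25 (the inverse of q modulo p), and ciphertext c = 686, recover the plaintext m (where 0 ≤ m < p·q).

1428

m₁ = c^(d_p) mod p: c ≡ 4 (mod 31), and 4^23 mod 31 = 2.
m₂ = c^(d_q) mod q: c ≡ 16 (mod 67), and 16^65 mod 67 = 21.
h = q_inv·(m₁ − m₂) mod p = 25·(2 − 21) mod 31 = 21.
m = m₂ + h·q = 21 + 21·67 = 1428.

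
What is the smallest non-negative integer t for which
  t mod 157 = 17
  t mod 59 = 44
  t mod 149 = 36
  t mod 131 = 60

147472786

The moduli are pairwise coprime; N = 157·59·149·131 = 180804497.
N/157 = 1151621; 1151621 ≡ 26 (mod 157); 26·151 ≡ 1, so inverse 151.
N/59 = 3064483; 3064483 ≡ 23 (mod 59); 23·18 ≡ 1, so inverse 18.
N/149 = 1213453; 1213453 ≡ 146 (mod 149); 146·99 ≡ 1, so inverse 99.
N/131 = 1380187; 1380187 ≡ 102 (mod 131); 102·9 ≡ 1, so inverse 9.
t ≡ 17·1151621·151 + 44·3064483·18 + 36·1213453·99 + 60·1380187·9 = 10453329115.
10453329115 mod 180804497 = 147472786.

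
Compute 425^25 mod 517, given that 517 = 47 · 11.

Mod 47: 425 ≡ 2; 2^25 ≡ 4 (mod 47).
Mod 11: 425 ≡ 7; by Fermat, exponent reduces to 25 mod 10 = 5; 7^5 ≡ 10 (mod 11).
Combine by CRT: x ≡ 4 (mod 47), x ≡ 10 (mod 11) ⇒ x ≡ 98 (mod 517).

98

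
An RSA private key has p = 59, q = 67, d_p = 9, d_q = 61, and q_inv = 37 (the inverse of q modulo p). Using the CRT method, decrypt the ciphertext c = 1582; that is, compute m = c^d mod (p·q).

3652

m₁ = c^(d_p) mod p: c ≡ 48 (mod 59), and 48^9 mod 59 = 53.
m₂ = c^(d_q) mod q: c ≡ 41 (mod 67), and 41^61 mod 67 = 34.
h = q_inv·(m₁ − m₂) mod p = 37·(53 − 34) mod 59 = 54.
m = m₂ + h·q = 34 + 54·67 = 3652.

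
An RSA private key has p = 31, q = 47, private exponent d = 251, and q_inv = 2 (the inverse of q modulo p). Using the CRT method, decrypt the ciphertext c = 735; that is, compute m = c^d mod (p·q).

1195

d_p = d mod (p−1) = 251 mod 30 = 11; d_q = d mod (q−1) = 21.
m₁ = c^(d_p) mod p: c ≡ 22 (mod 31), and 22^11 mod 31 = 17.
m₂ = c^(d_q) mod q: c ≡ 30 (mod 47), and 30^21 mod 47 = 20.
h = q_inv·(m₁ − m₂) mod p = 2·(17 − 20) mod 31 = 25.
m = m₂ + h·q = 20 + 25·47 = 1195.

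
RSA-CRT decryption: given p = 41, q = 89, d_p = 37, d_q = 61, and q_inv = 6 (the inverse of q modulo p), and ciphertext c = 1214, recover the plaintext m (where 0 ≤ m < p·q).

3393

m₁ = c^(d_p) mod p: c ≡ 25 (mod 41), and 25^37 mod 41 = 31.
m₂ = c^(d_q) mod q: c ≡ 57 (mod 89), and 57^61 mod 89 = 11.
h = q_inv·(m₁ − m₂) mod p = 6·(31 − 11) mod 41 = 38.
m = m₂ + h·q = 11 + 38·89 = 3393.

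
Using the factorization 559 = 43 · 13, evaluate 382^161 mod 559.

Mod 43: 382 ≡ 38; by Fermat, exponent reduces to 161 mod 42 = 35; 38^35 ≡ 36 (mod 43).
Mod 13: 382 ≡ 5; by Fermat, exponent reduces to 161 mod 12 = 5; 5^5 ≡ 5 (mod 13).
Combine by CRT: x ≡ 36 (mod 43), x ≡ 5 (mod 13) ⇒ x ≡ 122 (mod 559).

122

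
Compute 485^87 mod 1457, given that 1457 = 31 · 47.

Mod 31: 485 ≡ 20; by Fermat, exponent reduces to 87 mod 30 = 27; 20^27 ≡ 16 (mod 31).
Mod 47: 485 ≡ 15; by Fermat, exponent reduces to 87 mod 46 = 41; 15^41 ≡ 35 (mod 47).
Combine by CRT: x ≡ 16 (mod 31), x ≡ 35 (mod 47) ⇒ x ≡ 1163 (mod 1457).

1163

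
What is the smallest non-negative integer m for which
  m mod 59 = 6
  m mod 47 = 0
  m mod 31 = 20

48504

The moduli are pairwise coprime; N = 59·47·31 = 85963.
N/59 = 1457; 1457 ≡ 41 (mod 59); 41·36 ≡ 1, so inverse 36.
N/47 = 1829; 1829 ≡ 43 (mod 47); 43·35 ≡ 1, so inverse 35.
N/31 = 2773; 2773 ≡ 14 (mod 31); 14·20 ≡ 1, so inverse 20.
m ≡ 6·1457·36 + 0·1829·35 + 20·2773·20 = 1423912.
1423912 mod 85963 = 48504.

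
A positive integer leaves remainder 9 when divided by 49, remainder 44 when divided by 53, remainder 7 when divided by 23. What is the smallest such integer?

Combine the congruences pairwise.
From N ≡ 9 (mod 49) write N = 9 + 49t. Substituting into N ≡ 44 (mod 53) gives 49t ≡ 35 (mod 53), and since 49⁻¹ ≡ 13 (mod 53), t ≡ 31. Hence N ≡ 9 + 49·31 = 1528 (mod 2597).
From N ≡ 1528 (mod 2597) write N = 1528 + 2597t. Substituting into N ≡ 7 (mod 23) gives 2597t ≡ 20 (mod 23), and since 21⁻¹ ≡ 11 (mod 23), t ≡ 13. Hence N ≡ 1528 + 2597·13 = 35289 (mod 59731).

35289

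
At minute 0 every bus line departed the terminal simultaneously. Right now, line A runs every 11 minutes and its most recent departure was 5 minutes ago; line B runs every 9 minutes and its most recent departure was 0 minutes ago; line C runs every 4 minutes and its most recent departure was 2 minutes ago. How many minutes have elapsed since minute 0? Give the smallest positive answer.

126

The moduli are pairwise coprime; N = 11·9·4 = 396.
N/11 = 36; 36 ≡ 3 (mod 11); 3·4 ≡ 1, so inverse 4.
N/9 = 44; 44 ≡ 8 (mod 9); 8·8 ≡ 1, so inverse 8.
N/4 = 99; 99 ≡ 3 (mod 4); 3·3 ≡ 1, so inverse 3.
t ≡ 5·36·4 + 0·44·8 + 2·99·3 = 1314.
1314 mod 396 = 126.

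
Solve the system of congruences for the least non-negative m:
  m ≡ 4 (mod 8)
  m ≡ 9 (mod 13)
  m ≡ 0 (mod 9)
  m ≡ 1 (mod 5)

3636

From m ≡ 4 (mod 8) write m = 4 + 8t. Substituting into m ≡ 9 (mod 13) gives 8t ≡ 5 (mod 13), and since 8⁻¹ ≡ 5 (mod 13), t ≡ 12. Hence m ≡ 4 + 8·12 = 100 (mod 104).
From m ≡ 100 (mod 104) write m = 100 + 104t. Substituting into m ≡ 0 (mod 9) gives 104t ≡ 8 (mod 9), and since 5⁻¹ ≡ 2 (mod 9), t ≡ 7. Hence m ≡ 100 + 104·7 = 828 (mod 936).
From m ≡ 828 (mod 936) write m = 828 + 936t. Substituting into m ≡ 1 (mod 5) gives 936t ≡ 3 (mod 5), and since 1⁻¹ ≡ 1 (mod 5), t ≡ 3. Hence m ≡ 828 + 936·3 = 3636 (mod 4680).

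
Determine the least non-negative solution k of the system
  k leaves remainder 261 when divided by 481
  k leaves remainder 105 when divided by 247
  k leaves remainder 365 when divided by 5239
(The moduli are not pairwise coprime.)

gcd(481, 247) = 13 and 13 | (105 − 261), so the pair is consistent; merging gives k ≡ 6033 (mod 9139), where 9139 = lcm(481, 247).
gcd(9139, 5239) = 13 and 13 | (365 − 6033), so the pair is consistent; merging gives k ≡ 1367744 (mod 3683017), where 3683017 = lcm(9139, 5239).
The solution is unique modulo lcm(481, 247, 5239) = 3683017.

1367744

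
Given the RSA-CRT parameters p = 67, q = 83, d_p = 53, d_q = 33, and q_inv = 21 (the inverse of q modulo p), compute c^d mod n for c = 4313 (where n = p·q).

m₁ = c^(d_p) mod p: c ≡ 25 (mod 67), and 25^53 mod 67 = 64.
m₂ = c^(d_q) mod q: c ≡ 80 (mod 83), and 80^33 mod 83 = 62.
h = q_inv·(m₁ − m₂) mod p = 21·(64 − 62) mod 67 = 42.
m = m₂ + h·q = 62 + 42·83 = 3548.

3548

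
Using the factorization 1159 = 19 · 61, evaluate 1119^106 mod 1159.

841

Mod 19: 1119 ≡ 17; by Fermat, exponent reduces to 106 mod 18 = 16; 17^16 ≡ 5 (mod 19).
Mod 61: 1119 ≡ 21; by Fermat, exponent reduces to 106 mod 60 = 46; 21^46 ≡ 48 (mod 61).
Combine by CRT: x ≡ 5 (mod 19), x ≡ 48 (mod 61) ⇒ x ≡ 841 (mod 1159).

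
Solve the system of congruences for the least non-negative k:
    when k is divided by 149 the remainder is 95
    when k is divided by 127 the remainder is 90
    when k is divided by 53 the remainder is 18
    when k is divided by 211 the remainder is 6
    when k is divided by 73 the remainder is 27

2617825944

The moduli are pairwise coprime; N = 149·127·53·211·73 = 15447961357.
N/149 = 103677593; 103677593 ≡ 115 (mod 149); 115·92 ≡ 1, so inverse 92.
N/127 = 121637491; 121637491 ≡ 66 (mod 127); 66·102 ≡ 1, so inverse 102.
N/53 = 291470969; 291470969 ≡ 13 (mod 53); 13·49 ≡ 1, so inverse 49.
N/211 = 73213087; 73213087 ≡ 96 (mod 211); 96·11 ≡ 1, so inverse 11.
N/73 = 211615909; 211615909 ≡ 5 (mod 73); 5·44 ≡ 1, so inverse 44.
k ≡ 95·103677593·92 + 90·121637491·102 + 18·291470969·49 + 6·73213087·11 + 27·211615909·44 = 2536083488492.
2536083488492 mod 15447961357 = 2617825944.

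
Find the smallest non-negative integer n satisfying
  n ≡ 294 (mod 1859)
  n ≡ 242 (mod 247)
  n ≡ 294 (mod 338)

Combine the congruences pairwise.
gcd(1859, 247) = 13 and 13 | (242 − 294), so the pair is consistent; merging gives n ≡ 20743 (mod 35321), where 35321 = lcm(1859, 247).
gcd(35321, 338) = 169 and 169 | (294 − 20743), so the pair is consistent; merging gives n ≡ 56064 (mod 70642), where 70642 = lcm(35321, 338).
The solution is unique modulo lcm(1859, 247, 338) = 70642.

56064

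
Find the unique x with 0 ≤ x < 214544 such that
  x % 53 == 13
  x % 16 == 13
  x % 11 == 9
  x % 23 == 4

Combine the congruences pairwise.
From x ≡ 13 (mod 53) write x = 13 + 53t. Substituting into x ≡ 13 (mod 16) gives 53t ≡ 0 (mod 16), and since 5⁻¹ ≡ 13 (mod 16), t ≡ 0. Hence x ≡ 13 + 53·0 = 13 (mod 848).
From x ≡ 13 (mod 848) write x = 13 + 848t. Substituting into x ≡ 9 (mod 11) gives 848t ≡ 7 (mod 11), and since 1⁻¹ ≡ 1 (mod 11), t ≡ 7. Hence x ≡ 13 + 848·7 = 5949 (mod 9328).
From x ≡ 5949 (mod 9328) write x = 5949 + 9328t. Substituting into x ≡ 4 (mod 23) gives 9328t ≡ 12 (mod 23), and since 13⁻¹ ≡ 16 (mod 23), t ≡ 8. Hence x ≡ 5949 + 9328·8 = 80573 (mod 214544).

80573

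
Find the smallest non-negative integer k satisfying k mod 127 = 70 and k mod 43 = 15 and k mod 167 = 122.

From k ≡ 70 (mod 127) write k = 70 + 127t. Substituting into k ≡ 15 (mod 43) gives 127t ≡ 31 (mod 43), and since 41⁻¹ ≡ 21 (mod 43), t ≡ 6. Hence k ≡ 70 + 127·6 = 832 (mod 5461).
From k ≡ 832 (mod 5461) write k = 832 + 5461t. Substituting into k ≡ 122 (mod 167) gives 5461t ≡ 125 (mod 167), and since 117⁻¹ ≡ 10 (mod 167), t ≡ 81. Hence k ≡ 832 + 5461·81 = 443173 (mod 911987).

443173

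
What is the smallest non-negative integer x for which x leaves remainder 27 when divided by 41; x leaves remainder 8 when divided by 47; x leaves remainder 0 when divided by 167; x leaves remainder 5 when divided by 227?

The moduli are pairwise coprime; N = 41·47·167·227 = 73050643.
N/41 = 1781723; 1781723 ≡ 27 (mod 41); 27·38 ≡ 1, so inverse 38.
N/47 = 1554269; 1554269 ≡ 26 (mod 47); 26·38 ≡ 1, so inverse 38.
N/167 = 437429; 437429 ≡ 56 (mod 167); 56·3 ≡ 1, so inverse 3.
N/227 = 321809; 321809 ≡ 150 (mod 227); 150·56 ≡ 1, so inverse 56.
x ≡ 27·1781723·38 + 8·1554269·38 + 0·437429·3 + 5·321809·56 = 2390652094.
2390652094 mod 73050643 = 53031518.

53031518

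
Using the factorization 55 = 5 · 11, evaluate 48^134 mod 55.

14

Mod 5: 48 ≡ 3; by Fermat, exponent reduces to 134 mod 4 = 2; 3^2 ≡ 4 (mod 5).
Mod 11: 48 ≡ 4; by Fermat, exponent reduces to 134 mod 10 = 4; 4^4 ≡ 3 (mod 11).
Combine by CRT: x ≡ 4 (mod 5), x ≡ 3 (mod 11) ⇒ x ≡ 14 (mod 55).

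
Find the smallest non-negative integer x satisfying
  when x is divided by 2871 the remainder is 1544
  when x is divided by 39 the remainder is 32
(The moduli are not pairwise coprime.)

7286

gcd(2871, 39) = 3 and 3 | (32 − 1544), so the pair is consistent; merging gives x ≡ 7286 (mod 37323), where 37323 = lcm(2871, 39).
The solution is unique modulo lcm(2871, 39) = 37323.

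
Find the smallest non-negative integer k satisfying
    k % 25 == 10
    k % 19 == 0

285

Combine the congruences pairwise.
From k ≡ 10 (mod 25) write k = 10 + 25t. Substituting into k ≡ 0 (mod 19) gives 25t ≡ 9 (mod 19), and since 6⁻¹ ≡ 16 (mod 19), t ≡ 11. Hence k ≡ 10 + 25·11 = 285 (mod 475).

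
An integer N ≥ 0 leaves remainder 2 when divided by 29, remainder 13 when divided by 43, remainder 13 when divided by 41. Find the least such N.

45851

The moduli are pairwise coprime; M = 29·43·41 = 51127.
M/29 = 1763; 1763 ≡ 23 (mod 29); 23·24 ≡ 1, so inverse 24.
M/43 = 1189; 1189 ≡ 28 (mod 43); 28·20 ≡ 1, so inverse 20.
M/41 = 1247; 1247 ≡ 17 (mod 41); 17·29 ≡ 1, so inverse 29.
N ≡ 2·1763·24 + 13·1189·20 + 13·1247·29 = 863883.
863883 mod 51127 = 45851.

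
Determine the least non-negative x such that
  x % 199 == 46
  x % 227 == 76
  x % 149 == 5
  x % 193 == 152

111819141

Combine the congruences pairwise.
From x ≡ 46 (mod 199) write x = 46 + 199t. Substituting into x ≡ 76 (mod 227) gives 199t ≡ 30 (mod 227), and since 199⁻¹ ≡ 154 (mod 227), t ≡ 80. Hence x ≡ 46 + 199·80 = 15966 (mod 45173).
From x ≡ 15966 (mod 45173) write x = 15966 + 45173t. Substituting into x ≡ 5 (mod 149) gives 45173t ≡ 131 (mod 149), and since 26⁻¹ ≡ 86 (mod 149), t ≡ 91. Hence x ≡ 15966 + 45173·91 = 4126709 (mod 6730777).
From x ≡ 4126709 (mod 6730777) write x = 4126709 + 6730777t. Substituting into x ≡ 152 (mod 193) gives 6730777t ≡ 169 (mod 193), and since 95⁻¹ ≡ 128 (mod 193), t ≡ 16. Hence x ≡ 4126709 + 6730777·16 = 111819141 (mod 1299039961).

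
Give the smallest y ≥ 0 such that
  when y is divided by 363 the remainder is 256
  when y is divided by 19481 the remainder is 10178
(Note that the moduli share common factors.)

gcd(363, 19481) = 121 and 121 | (10178 − 256), so the pair is consistent; merging gives y ≡ 29659 (mod 58443), where 58443 = lcm(363, 19481).
The solution is unique modulo lcm(363, 19481) = 58443.

29659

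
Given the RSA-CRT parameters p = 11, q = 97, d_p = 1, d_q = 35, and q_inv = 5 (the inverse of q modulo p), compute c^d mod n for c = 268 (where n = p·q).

1027

m₁ = c^(d_p) mod p: c ≡ 4 (mod 11), and 4^1 mod 11 = 4.
m₂ = c^(d_q) mod q: c ≡ 74 (mod 97), and 74^35 mod 97 = 57.
h = q_inv·(m₁ − m₂) mod p = 5·(4 − 57) mod 11 = 10.
m = m₂ + h·q = 57 + 10·97 = 1027.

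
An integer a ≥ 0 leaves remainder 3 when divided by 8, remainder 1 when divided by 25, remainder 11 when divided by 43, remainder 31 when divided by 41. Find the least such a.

The moduli are pairwise coprime; N = 8·25·43·41 = 352600.
N/8 = 44075; 44075 ≡ 3 (mod 8); 3·3 ≡ 1, so inverse 3.
N/25 = 14104; 14104 ≡ 4 (mod 25); 4·19 ≡ 1, so inverse 19.
N/43 = 8200; 8200 ≡ 30 (mod 43); 30·33 ≡ 1, so inverse 33.
N/41 = 8600; 8600 ≡ 31 (mod 41); 31·4 ≡ 1, so inverse 4.
a ≡ 3·44075·3 + 1·14104·19 + 11·8200·33 + 31·8600·4 = 4707651.
4707651 mod 352600 = 123851.

123851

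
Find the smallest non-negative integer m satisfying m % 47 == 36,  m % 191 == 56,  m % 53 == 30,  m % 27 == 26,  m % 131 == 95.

1318678190

From m ≡ 36 (mod 47) write m = 36 + 47t. Substituting into m ≡ 56 (mod 191) gives 47t ≡ 20 (mod 191), and since 47⁻¹ ≡ 126 (mod 191), t ≡ 37. Hence m ≡ 36 + 47·37 = 1775 (mod 8977).
From m ≡ 1775 (mod 8977) write m = 1775 + 8977t. Substituting into m ≡ 30 (mod 53) gives 8977t ≡ 4 (mod 53), and since 20⁻¹ ≡ 8 (mod 53), t ≡ 32. Hence m ≡ 1775 + 8977·32 = 289039 (mod 475781).
From m ≡ 289039 (mod 475781) write m = 289039 + 475781t. Substituting into m ≡ 26 (mod 27) gives 475781t ≡ 22 (mod 27), and since 14⁻¹ ≡ 2 (mod 27), t ≡ 17. Hence m ≡ 289039 + 475781·17 = 8377316 (mod 12846087).
From m ≡ 8377316 (mod 12846087) write m = 8377316 + 12846087t. Substituting into m ≡ 95 (mod 131) gives 12846087t ≡ 98 (mod 131), and since 96⁻¹ ≡ 116 (mod 131), t ≡ 102. Hence m ≡ 8377316 + 12846087·102 = 1318678190 (mod 1682837397).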